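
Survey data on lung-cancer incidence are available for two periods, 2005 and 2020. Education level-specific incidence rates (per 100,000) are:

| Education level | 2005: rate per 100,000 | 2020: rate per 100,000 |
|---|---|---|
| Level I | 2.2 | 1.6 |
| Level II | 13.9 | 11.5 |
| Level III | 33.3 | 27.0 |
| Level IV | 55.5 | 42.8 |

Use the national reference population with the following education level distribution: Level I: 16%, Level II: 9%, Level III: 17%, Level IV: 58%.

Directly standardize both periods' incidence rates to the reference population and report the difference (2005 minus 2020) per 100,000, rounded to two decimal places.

Standard weights: 0.16, 0.09, 0.17, 0.58.
2005: 0.1600×2.2 + 0.0900×13.9 + 0.1700×33.3 + 0.5800×55.5 = 39.4540 per 100,000.
2020: 0.1600×1.6 + 0.0900×11.5 + 0.1700×27.0 + 0.5800×42.8 = 30.7050 per 100,000.
Difference = 39.4540 − 30.7050 = 8.7490.

8.75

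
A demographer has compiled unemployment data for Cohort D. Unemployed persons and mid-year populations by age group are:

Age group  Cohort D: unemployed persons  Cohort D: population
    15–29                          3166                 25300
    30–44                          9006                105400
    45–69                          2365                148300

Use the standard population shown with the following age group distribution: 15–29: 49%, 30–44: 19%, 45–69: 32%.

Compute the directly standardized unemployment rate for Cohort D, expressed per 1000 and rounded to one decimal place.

Age-specific rates per 1000 for Cohort D: 125.138, 85.446, 15.947.
Standard weights: 0.49, 0.19, 0.32.
Standardized rate: 0.4900×125.138 + 0.1900×85.446 + 0.3200×15.947 = 82.6557 per 1000.

82.7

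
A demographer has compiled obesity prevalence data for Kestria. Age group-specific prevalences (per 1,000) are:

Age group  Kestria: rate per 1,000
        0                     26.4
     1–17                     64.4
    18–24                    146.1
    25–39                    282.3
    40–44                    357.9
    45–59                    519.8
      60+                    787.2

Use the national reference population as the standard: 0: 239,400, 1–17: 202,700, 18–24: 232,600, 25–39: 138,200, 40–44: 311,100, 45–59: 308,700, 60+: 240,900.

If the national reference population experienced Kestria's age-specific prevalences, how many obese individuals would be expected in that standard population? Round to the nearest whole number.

Expected obese individuals = Σ (standard pop × age-specific rate ÷ 1,000)
= 239,400×26.4/1,000 + 202,700×64.4/1,000 + 232,600×146.1/1,000 + 138,200×282.3/1,000 + 311,100×357.9/1,000 + 308,700×519.8/1,000 + 240,900×787.2/1,000
= 6320.16 + 13053.88 + 33982.86 + 39013.86 + 111342.69 + 160462.26 + 189636.48 = 553812.19.

553812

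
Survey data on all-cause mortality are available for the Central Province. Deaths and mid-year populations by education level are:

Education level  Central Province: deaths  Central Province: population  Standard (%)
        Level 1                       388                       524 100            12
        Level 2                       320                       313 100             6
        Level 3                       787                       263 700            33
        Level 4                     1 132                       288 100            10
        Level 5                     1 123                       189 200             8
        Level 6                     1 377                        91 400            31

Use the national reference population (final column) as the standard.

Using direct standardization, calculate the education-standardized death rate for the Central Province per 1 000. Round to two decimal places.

Education-specific rates per 1 000 for the Central Province: 0.740, 1.022, 2.984, 3.929, 5.936, 15.066.
Standard weights: 0.12, 0.06, 0.33, 0.10, 0.08, 0.31.
Standardized rate: 0.1200×0.740 + 0.0600×1.022 + 0.3300×2.984 + 0.1000×3.929 + 0.0800×5.936 + 0.3100×15.066 = 6.6731 per 1 000.

6.67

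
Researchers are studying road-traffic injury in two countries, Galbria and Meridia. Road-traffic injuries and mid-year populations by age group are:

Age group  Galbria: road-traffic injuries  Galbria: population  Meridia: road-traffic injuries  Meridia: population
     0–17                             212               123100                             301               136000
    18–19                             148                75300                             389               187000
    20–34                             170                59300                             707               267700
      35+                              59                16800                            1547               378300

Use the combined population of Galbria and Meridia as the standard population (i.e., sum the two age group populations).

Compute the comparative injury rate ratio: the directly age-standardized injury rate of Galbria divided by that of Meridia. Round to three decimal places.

0.913

Age-specific rates per 100000 for Galbria: 172.22, 196.55, 286.68, 351.19.
For Meridia: 221.32, 208.02, 264.10, 408.93.
Combined standard total = 1243500; weights = 0.2084, 0.2109, 0.2630, 0.3177.
Galbria: 0.2084×172.22 + 0.2109×196.55 + 0.2630×286.68 + 0.3177×351.19 = 264.3144 per 100000.
Meridia: 0.2084×221.32 + 0.2109×208.02 + 0.2630×264.10 + 0.3177×408.93 = 289.3770 per 100000.
Ratio = 264.3144 ÷ 289.3770 = 0.91339.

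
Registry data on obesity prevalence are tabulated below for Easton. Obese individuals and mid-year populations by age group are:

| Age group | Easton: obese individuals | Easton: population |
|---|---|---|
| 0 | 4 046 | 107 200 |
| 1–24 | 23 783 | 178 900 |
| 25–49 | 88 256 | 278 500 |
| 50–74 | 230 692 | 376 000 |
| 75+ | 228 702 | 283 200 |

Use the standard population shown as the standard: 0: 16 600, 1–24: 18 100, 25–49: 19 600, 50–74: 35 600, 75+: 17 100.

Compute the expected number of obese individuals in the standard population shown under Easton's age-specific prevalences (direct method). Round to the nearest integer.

44895

Age-specific rates per 1 000 for Easton: 37.743, 132.940, 316.898, 613.543, 807.564.
Expected obese individuals = Σ (standard pop × age-specific rate ÷ 1 000)
= 16 600×37.743/1 000 + 18 100×132.940/1 000 + 19 600×316.898/1 000 + 35 600×613.543/1 000 + 17 100×807.564/1 000
= 626.53 + 2406.22 + 6211.19 + 21842.11 + 13809.34 = 44895.39.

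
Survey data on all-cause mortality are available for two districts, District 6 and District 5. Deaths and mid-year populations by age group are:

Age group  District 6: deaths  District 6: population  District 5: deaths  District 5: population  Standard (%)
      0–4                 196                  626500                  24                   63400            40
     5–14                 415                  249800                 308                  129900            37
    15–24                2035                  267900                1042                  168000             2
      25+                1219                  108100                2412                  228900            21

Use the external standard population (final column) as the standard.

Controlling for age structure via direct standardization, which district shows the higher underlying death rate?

District 5

Age-specific rates per 1000 for District 6: 0.313, 1.661, 7.596, 11.277.
For District 5: 0.379, 2.371, 6.202, 10.537.
Standard weights: 0.40, 0.37, 0.02, 0.21.
District 6: 0.4000×0.313 + 0.3700×1.661 + 0.0200×7.596 + 0.2100×11.277 = 3.2598 per 1000.
District 5: 0.4000×0.379 + 0.3700×2.371 + 0.0200×6.202 + 0.2100×10.537 = 3.3656 per 1000.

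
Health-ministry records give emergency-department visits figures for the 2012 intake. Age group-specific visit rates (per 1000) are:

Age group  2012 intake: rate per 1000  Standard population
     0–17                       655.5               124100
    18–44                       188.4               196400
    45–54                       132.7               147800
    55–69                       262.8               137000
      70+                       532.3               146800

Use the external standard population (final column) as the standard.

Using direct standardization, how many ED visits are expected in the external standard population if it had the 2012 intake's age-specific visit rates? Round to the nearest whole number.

252108

Expected ED visits = Σ (standard pop × age-specific rate ÷ 1000)
= 124100×655.5/1000 + 196400×188.4/1000 + 147800×132.7/1000 + 137000×262.8/1000 + 146800×532.3/1000
= 81347.55 + 37001.76 + 19613.06 + 36003.60 + 78141.64 = 252107.61.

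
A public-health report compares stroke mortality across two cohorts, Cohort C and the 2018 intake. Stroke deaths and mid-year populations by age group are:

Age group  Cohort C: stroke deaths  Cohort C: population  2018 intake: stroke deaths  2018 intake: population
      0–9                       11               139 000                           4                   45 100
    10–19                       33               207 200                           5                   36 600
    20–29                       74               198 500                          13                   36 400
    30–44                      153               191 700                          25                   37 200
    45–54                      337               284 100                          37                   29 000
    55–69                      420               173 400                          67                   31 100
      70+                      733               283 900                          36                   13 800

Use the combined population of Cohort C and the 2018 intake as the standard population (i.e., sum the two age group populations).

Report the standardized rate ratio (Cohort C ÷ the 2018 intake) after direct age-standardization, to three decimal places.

1.029

Age-specific rates per 100 000 for Cohort C: 7.91, 15.93, 37.28, 79.81, 118.62, 242.21, 258.19.
For the 2018 intake: 8.87, 13.66, 35.71, 67.20, 127.59, 215.43, 260.87.
Combined standard total = 1 707 000; weights = 0.1079, 0.1428, 0.1376, 0.1341, 0.1834, 0.1198, 0.1744.
Cohort C: 0.1079×7.91 + 0.1428×15.93 + 0.1376×37.28 + 0.1341×79.81 + 0.1834×118.62 + 0.1198×242.21 + 0.1744×258.19 = 114.7637 per 100 000.
The 2018 intake: 0.1079×8.87 + 0.1428×13.66 + 0.1376×35.71 + 0.1341×67.20 + 0.1834×127.59 + 0.1198×215.43 + 0.1744×260.87 = 111.5408 per 100 000.
Ratio = 114.7637 ÷ 111.5408 = 1.02889.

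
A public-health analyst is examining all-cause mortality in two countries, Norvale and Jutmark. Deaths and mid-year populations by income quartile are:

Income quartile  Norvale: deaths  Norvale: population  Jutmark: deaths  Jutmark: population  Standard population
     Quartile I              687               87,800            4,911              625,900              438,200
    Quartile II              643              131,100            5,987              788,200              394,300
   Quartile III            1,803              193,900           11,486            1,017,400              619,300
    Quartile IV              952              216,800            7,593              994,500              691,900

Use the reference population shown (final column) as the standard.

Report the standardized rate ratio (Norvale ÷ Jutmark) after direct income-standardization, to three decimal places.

0.757

Income-specific rates per 1,000 for Norvale: 7.825, 4.905, 9.299, 4.391.
For Jutmark: 7.846, 7.596, 11.290, 7.635.
Standard total = 2,143,700; weights = 0.2044, 0.1839, 0.2889, 0.3228.
Norvale: 0.2044×7.825 + 0.1839×4.905 + 0.2889×9.299 + 0.3228×4.391 = 6.6052 per 1,000.
Jutmark: 0.2044×7.846 + 0.1839×7.596 + 0.2889×11.290 + 0.3228×7.635 = 8.7268 per 1,000.
Ratio = 6.6052 ÷ 8.7268 = 0.75689.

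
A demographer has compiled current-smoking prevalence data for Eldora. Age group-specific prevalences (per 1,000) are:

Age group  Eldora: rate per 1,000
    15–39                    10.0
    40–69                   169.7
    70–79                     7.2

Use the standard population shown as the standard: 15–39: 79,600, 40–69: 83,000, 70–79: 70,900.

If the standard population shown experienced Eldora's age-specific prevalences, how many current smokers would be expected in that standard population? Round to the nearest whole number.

Expected current smokers = Σ (standard pop × age-specific rate ÷ 1,000)
= 79,600×10.0/1,000 + 83,000×169.7/1,000 + 70,900×7.2/1,000
= 796.00 + 14085.10 + 510.48 = 15391.58.

15392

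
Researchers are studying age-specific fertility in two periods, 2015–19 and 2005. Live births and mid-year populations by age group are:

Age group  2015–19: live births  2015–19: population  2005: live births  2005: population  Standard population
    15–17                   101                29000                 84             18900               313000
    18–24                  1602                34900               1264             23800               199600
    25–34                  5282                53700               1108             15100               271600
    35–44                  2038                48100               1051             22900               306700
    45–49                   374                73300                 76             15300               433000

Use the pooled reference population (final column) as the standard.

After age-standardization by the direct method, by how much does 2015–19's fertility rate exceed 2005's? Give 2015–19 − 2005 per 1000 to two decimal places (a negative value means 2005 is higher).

Age-specific rates per 1000 for 2015–19: 3.483, 45.903, 98.361, 42.370, 5.102.
For 2005: 4.444, 53.109, 73.377, 45.895, 4.967.
Standard total = 1523900; weights = 0.2054, 0.1310, 0.1782, 0.2013, 0.2841.
2015–19: 0.2054×3.483 + 0.1310×45.903 + 0.1782×98.361 + 0.2013×42.370 + 0.2841×5.102 = 34.2354 per 1000.
2005: 0.2054×4.444 + 0.1310×53.109 + 0.1782×73.377 + 0.2013×45.895 + 0.2841×4.967 = 31.5952 per 1000.
Difference = 34.2354 − 31.5952 = 2.6402.

2.64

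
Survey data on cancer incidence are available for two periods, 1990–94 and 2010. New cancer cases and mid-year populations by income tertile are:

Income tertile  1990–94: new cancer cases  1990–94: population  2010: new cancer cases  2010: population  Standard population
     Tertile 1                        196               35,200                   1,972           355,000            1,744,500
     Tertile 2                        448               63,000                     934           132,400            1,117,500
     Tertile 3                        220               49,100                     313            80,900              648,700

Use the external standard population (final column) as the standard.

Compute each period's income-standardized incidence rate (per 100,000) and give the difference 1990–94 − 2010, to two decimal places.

Income-specific rates per 100,000 for 1990–94: 556.82, 711.11, 448.07.
For 2010: 555.49, 705.44, 386.90.
Standard total = 3,510,700; weights = 0.4969, 0.3183, 0.1848.
1990–94: 0.4969×556.82 + 0.3183×711.11 + 0.1848×448.07 = 585.8364 per 100,000.
2010: 0.4969×555.49 + 0.3183×705.44 + 0.1848×386.90 = 572.0696 per 100,000.
Difference = 585.8364 − 572.0696 = 13.7668.

13.77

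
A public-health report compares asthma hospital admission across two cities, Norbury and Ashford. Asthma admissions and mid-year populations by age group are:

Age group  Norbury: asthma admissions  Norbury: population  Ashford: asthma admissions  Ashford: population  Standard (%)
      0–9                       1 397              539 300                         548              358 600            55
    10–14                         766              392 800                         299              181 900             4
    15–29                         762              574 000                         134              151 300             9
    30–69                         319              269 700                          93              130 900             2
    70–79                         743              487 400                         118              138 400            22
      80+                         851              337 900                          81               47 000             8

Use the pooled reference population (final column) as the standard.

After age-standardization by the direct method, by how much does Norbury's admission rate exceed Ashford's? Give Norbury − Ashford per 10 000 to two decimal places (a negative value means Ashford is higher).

Age-specific rates per 10 000 for Norbury: 25.90, 19.50, 13.28, 11.83, 15.24, 25.18.
For Ashford: 15.28, 16.44, 8.86, 7.10, 8.53, 17.23.
Standard weights: 0.55, 0.04, 0.09, 0.02, 0.22, 0.08.
Norbury: 0.5500×25.90 + 0.0400×19.50 + 0.0900×13.28 + 0.0200×11.83 + 0.2200×15.24 + 0.0800×25.18 = 21.8271 per 10 000.
Ashford: 0.5500×15.28 + 0.0400×16.44 + 0.0900×8.86 + 0.0200×7.10 + 0.2200×8.53 + 0.0800×17.23 = 13.2560 per 10 000.
Difference = 21.8271 − 13.2560 = 8.5710.

8.57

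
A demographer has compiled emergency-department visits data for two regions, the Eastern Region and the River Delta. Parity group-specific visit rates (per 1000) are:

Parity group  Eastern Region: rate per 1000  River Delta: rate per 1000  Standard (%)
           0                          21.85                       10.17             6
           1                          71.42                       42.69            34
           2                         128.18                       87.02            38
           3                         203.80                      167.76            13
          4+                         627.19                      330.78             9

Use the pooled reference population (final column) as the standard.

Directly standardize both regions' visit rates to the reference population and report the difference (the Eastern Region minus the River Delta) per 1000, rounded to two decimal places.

57.47

Standard weights: 0.06, 0.34, 0.38, 0.13, 0.09.
The Eastern Region: 0.0600×21.85 + 0.3400×71.42 + 0.3800×128.18 + 0.1300×203.80 + 0.0900×627.19 = 157.2433 per 1000.
The River Delta: 0.0600×10.17 + 0.3400×42.69 + 0.3800×87.02 + 0.1300×167.76 + 0.0900×330.78 = 99.7714 per 1000.
Difference = 157.2433 − 99.7714 = 57.4719.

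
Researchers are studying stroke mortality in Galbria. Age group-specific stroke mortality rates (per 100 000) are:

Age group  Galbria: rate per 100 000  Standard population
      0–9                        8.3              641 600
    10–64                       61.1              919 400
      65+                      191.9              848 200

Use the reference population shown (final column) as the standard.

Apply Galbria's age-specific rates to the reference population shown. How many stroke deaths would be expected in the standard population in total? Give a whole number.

Expected stroke deaths = Σ (standard pop × age-specific rate ÷ 100 000)
= 641 600×8.3/100 000 + 919 400×61.1/100 000 + 848 200×191.9/100 000
= 53.25 + 561.75 + 1627.70 = 2242.70.

2243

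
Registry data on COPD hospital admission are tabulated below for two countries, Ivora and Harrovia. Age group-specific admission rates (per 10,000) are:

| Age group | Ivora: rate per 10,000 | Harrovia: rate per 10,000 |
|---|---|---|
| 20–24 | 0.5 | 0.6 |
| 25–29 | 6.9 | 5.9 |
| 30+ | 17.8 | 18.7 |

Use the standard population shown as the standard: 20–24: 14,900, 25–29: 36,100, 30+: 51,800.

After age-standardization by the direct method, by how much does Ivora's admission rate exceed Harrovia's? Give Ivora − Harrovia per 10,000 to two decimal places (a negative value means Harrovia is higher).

-0.12

Standard total = 102,800; weights = 0.1449, 0.3512, 0.5039.
Ivora: 0.1449×0.5 + 0.3512×6.9 + 0.5039×17.8 = 11.4648 per 10,000.
Harrovia: 0.1449×0.6 + 0.3512×5.9 + 0.5039×18.7 = 11.5816 per 10,000.
Difference = 11.4648 − 11.5816 = -0.1168.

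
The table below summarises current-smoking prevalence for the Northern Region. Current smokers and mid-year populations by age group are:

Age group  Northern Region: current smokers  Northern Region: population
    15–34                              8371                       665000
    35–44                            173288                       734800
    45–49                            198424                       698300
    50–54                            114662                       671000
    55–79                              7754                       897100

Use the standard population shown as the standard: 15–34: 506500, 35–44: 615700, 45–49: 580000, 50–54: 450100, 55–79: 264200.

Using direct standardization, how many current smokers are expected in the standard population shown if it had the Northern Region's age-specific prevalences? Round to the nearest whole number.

395583

Age-specific rates per 1000 for the Northern Region: 12.588, 235.830, 284.153, 170.882, 8.643.
Expected current smokers = Σ (standard pop × age-specific rate ÷ 1000)
= 506500×12.588/1000 + 615700×235.830/1000 + 580000×284.153/1000 + 450100×170.882/1000 + 264200×8.643/1000
= 6375.81 + 145200.63 + 164808.71 + 76914.11 + 2283.59 = 395582.84.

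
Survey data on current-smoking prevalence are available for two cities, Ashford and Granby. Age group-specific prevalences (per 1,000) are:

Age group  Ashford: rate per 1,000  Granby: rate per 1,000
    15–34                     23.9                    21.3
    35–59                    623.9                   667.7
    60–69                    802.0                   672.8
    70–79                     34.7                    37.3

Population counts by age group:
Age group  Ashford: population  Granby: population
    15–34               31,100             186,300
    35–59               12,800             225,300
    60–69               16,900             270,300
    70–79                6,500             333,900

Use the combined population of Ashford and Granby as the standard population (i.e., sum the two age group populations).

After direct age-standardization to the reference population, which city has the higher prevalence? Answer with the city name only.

Combined standard total = 1,083,100; weights = 0.2007, 0.2198, 0.2652, 0.3143.
Ashford: 0.2007×23.9 + 0.2198×623.9 + 0.2652×802.0 + 0.3143×34.7 = 365.5182 per 1,000.
Granby: 0.2007×21.3 + 0.2198×667.7 + 0.2652×672.8 + 0.3143×37.3 = 341.1828 per 1,000.
The crude rates (334.45 vs 343.29) would put Granby higher, but that reflects its age composition; once standardized to a common age structure, Ashford has the higher underlying rate.

Ashford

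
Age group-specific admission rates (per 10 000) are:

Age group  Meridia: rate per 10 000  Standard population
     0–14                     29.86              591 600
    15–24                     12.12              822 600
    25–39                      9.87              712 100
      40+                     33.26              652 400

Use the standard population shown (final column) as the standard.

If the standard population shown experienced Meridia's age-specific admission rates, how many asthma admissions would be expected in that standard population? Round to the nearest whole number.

Expected asthma admissions = Σ (standard pop × age-specific rate ÷ 10 000)
= 591 600×29.86/10 000 + 822 600×12.12/10 000 + 712 100×9.87/10 000 + 652 400×33.26/10 000
= 1766.52 + 996.99 + 702.84 + 2169.88 = 5636.23.

5636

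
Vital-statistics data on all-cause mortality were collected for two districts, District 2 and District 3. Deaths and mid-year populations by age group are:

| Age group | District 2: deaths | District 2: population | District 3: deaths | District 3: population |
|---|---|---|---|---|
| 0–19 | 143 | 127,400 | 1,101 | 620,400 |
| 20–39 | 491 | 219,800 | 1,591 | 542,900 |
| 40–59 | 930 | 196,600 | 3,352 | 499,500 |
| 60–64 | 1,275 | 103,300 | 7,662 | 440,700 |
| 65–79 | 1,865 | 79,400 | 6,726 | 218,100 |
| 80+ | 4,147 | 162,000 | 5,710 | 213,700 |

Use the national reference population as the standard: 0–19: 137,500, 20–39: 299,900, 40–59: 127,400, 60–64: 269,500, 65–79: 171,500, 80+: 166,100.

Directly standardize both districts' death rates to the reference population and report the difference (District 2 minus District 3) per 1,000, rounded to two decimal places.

-2.86

Age-specific rates per 1,000 for District 2: 1.122, 2.234, 4.730, 12.343, 23.489, 25.599.
For District 3: 1.775, 2.931, 6.711, 17.386, 30.839, 26.720.
Standard total = 1,171,900; weights = 0.1173, 0.2559, 0.1087, 0.2300, 0.1463, 0.1417.
District 2: 0.1173×1.122 + 0.2559×2.234 + 0.1087×4.730 + 0.2300×12.343 + 0.1463×23.489 + 0.1417×25.599 = 11.1217 per 1,000.
District 3: 0.1173×1.775 + 0.2559×2.931 + 0.1087×6.711 + 0.2300×17.386 + 0.1463×30.839 + 0.1417×26.720 = 13.9862 per 1,000.
Difference = 11.1217 − 13.9862 = -2.8645.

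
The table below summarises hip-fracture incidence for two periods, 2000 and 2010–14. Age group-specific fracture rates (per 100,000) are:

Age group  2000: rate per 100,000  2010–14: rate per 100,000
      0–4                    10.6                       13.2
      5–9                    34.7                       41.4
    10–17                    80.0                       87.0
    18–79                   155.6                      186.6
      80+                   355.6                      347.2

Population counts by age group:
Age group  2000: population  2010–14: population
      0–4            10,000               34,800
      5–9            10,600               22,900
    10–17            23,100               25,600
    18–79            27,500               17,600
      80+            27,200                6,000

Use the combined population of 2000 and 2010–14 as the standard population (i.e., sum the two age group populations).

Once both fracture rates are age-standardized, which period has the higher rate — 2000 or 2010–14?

Combined standard total = 205,300; weights = 0.2182, 0.1632, 0.2372, 0.2197, 0.1617.
2000: 0.2182×10.6 + 0.1632×34.7 + 0.2372×80.0 + 0.2197×155.6 + 0.1617×355.6 = 118.6401 per 100,000.
2010–14: 0.2182×13.2 + 0.1632×41.4 + 0.2372×87.0 + 0.2197×186.6 + 0.1617×347.2 = 127.4129 per 100,000.
The crude rates (165.38 vs 84.21) would put 2000 higher, but that reflects its age composition; once standardized to a common age structure, 2010–14 has the higher underlying rate.

2010–14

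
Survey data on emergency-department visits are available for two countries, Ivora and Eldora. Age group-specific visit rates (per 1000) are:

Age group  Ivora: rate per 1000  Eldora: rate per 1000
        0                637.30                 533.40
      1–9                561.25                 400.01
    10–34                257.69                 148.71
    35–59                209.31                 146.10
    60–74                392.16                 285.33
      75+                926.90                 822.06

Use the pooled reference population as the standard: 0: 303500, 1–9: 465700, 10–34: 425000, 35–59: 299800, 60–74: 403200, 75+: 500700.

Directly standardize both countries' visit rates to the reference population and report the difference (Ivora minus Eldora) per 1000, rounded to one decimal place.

111.5

Standard total = 2397900; weights = 0.1266, 0.1942, 0.1772, 0.1250, 0.1681, 0.2088.
Ivora: 0.1266×637.30 + 0.1942×561.25 + 0.1772×257.69 + 0.1250×209.31 + 0.1681×392.16 + 0.2088×926.90 = 520.9900 per 1000.
Eldora: 0.1266×533.40 + 0.1942×400.01 + 0.1772×148.71 + 0.1250×146.10 + 0.1681×285.33 + 0.2088×822.06 = 409.4518 per 1000.
Difference = 520.9900 − 409.4518 = 111.5381.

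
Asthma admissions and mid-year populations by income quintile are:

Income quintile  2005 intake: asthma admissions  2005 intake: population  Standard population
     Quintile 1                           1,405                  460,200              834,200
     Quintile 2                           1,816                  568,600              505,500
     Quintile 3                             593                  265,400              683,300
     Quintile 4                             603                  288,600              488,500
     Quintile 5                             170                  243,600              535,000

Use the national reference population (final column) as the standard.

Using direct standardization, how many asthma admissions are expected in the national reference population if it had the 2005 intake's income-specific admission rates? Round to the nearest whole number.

Income-specific rates per 10,000 for the 2005 intake: 30.53, 31.94, 22.34, 20.89, 6.98.
Expected asthma admissions = Σ (standard pop × income-specific rate ÷ 10,000)
= 834,200×30.53/10,000 + 505,500×31.94/10,000 + 683,300×22.34/10,000 + 488,500×20.89/10,000 + 535,000×6.98/10,000
= 2546.83 + 1614.47 + 1526.74 + 1020.67 + 373.36 = 7082.07.

7082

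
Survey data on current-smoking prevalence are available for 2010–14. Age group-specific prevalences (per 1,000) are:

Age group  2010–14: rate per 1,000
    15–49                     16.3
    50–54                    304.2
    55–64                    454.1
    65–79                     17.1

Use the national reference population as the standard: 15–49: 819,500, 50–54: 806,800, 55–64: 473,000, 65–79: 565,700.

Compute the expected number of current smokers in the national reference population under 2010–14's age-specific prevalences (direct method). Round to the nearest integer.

Expected current smokers = Σ (standard pop × age-specific rate ÷ 1,000)
= 819,500×16.3/1,000 + 806,800×304.2/1,000 + 473,000×454.1/1,000 + 565,700×17.1/1,000
= 13357.85 + 245428.56 + 214789.30 + 9673.47 = 483249.18.

483249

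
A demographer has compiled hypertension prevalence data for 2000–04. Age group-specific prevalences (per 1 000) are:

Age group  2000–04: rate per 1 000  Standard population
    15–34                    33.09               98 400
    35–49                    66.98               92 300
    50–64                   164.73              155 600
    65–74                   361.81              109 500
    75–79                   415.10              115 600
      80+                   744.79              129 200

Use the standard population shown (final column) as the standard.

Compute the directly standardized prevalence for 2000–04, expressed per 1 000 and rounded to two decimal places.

312.45

Standard total = 700 600; weights = 0.1405, 0.1317, 0.2221, 0.1563, 0.1650, 0.1844.
Standardized rate: 0.1405×33.09 + 0.1317×66.98 + 0.2221×164.73 + 0.1563×361.81 + 0.1650×415.10 + 0.1844×744.79 = 312.4478 per 1 000.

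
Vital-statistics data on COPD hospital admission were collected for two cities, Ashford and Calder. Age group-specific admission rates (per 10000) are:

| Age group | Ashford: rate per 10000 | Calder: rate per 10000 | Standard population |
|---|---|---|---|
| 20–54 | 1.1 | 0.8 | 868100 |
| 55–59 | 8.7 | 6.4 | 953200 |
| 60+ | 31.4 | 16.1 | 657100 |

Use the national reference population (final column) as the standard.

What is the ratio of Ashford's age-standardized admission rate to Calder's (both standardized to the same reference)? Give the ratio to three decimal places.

Standard total = 2478400; weights = 0.3503, 0.3846, 0.2651.
Ashford: 0.3503×1.1 + 0.3846×8.7 + 0.2651×31.4 = 12.0564 per 10000.
Calder: 0.3503×0.8 + 0.3846×6.4 + 0.2651×16.1 = 7.0103 per 10000.
Ratio = 12.0564 ÷ 7.0103 = 1.71982.

1.720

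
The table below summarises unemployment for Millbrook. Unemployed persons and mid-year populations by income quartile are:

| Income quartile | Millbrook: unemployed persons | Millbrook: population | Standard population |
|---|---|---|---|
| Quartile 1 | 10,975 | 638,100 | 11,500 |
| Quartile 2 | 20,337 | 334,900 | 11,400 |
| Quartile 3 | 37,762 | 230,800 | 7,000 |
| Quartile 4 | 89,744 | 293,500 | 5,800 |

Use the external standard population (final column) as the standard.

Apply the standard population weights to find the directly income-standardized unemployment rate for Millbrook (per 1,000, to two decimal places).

106.69

Income-specific rates per 1,000 for Millbrook: 17.199, 60.726, 163.614, 305.772.
Standard total = 35,700; weights = 0.3221, 0.3193, 0.1961, 0.1625.
Standardized rate: 0.3221×17.199 + 0.3193×60.726 + 0.1961×163.614 + 0.1625×305.772 = 106.6901 per 1,000.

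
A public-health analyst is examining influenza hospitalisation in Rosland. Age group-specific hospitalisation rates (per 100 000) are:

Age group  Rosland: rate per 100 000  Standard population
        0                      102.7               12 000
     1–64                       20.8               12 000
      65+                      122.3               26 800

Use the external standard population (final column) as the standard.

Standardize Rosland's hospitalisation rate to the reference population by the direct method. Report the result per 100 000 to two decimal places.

93.69

Standard total = 50 800; weights = 0.2362, 0.2362, 0.5276.
Standardized rate: 0.2362×102.7 + 0.2362×20.8 + 0.5276×122.3 = 93.6937 per 100 000.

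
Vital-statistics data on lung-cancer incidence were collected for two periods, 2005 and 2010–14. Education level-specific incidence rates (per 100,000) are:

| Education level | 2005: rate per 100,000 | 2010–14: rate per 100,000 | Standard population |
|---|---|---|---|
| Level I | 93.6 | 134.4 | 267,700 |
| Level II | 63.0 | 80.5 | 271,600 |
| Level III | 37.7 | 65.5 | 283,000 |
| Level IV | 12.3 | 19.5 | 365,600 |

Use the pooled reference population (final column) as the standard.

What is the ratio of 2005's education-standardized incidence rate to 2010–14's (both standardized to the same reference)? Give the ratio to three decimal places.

Standard total = 1,187,900; weights = 0.2254, 0.2286, 0.2382, 0.3078.
2005: 0.2254×93.6 + 0.2286×63.0 + 0.2382×37.7 + 0.3078×12.3 = 48.2646 per 100,000.
2010–14: 0.2254×134.4 + 0.2286×80.5 + 0.2382×65.5 + 0.3078×19.5 = 70.2992 per 100,000.
Ratio = 48.2646 ÷ 70.2992 = 0.68656.

0.687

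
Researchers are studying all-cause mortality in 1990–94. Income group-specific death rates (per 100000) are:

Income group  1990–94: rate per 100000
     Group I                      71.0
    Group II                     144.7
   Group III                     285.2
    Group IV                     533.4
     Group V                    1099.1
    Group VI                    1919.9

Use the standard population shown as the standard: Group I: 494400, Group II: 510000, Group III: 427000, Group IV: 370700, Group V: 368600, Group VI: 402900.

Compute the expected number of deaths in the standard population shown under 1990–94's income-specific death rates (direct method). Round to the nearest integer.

Expected deaths = Σ (standard pop × income-specific rate ÷ 100000)
= 494400×71.0/100000 + 510000×144.7/100000 + 427000×285.2/100000 + 370700×533.4/100000 + 368600×1099.1/100000 + 402900×1919.9/100000
= 351.02 + 737.97 + 1217.80 + 1977.31 + 4051.28 + 7735.28 = 16070.67.

16071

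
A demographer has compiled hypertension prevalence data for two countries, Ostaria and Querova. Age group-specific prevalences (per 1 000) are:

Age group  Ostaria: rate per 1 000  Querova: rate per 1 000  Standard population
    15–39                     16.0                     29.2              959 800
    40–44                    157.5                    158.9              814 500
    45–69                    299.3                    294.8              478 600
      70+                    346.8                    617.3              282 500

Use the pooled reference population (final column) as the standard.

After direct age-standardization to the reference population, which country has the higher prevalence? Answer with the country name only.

Standard total = 2 535 400; weights = 0.3786, 0.3213, 0.1888, 0.1114.
Ostaria: 0.3786×16.0 + 0.3213×157.5 + 0.1888×299.3 + 0.1114×346.8 = 151.7932 per 1 000.
Querova: 0.3786×29.2 + 0.3213×158.9 + 0.1888×294.8 + 0.1114×617.3 = 186.5302 per 1 000.

Querova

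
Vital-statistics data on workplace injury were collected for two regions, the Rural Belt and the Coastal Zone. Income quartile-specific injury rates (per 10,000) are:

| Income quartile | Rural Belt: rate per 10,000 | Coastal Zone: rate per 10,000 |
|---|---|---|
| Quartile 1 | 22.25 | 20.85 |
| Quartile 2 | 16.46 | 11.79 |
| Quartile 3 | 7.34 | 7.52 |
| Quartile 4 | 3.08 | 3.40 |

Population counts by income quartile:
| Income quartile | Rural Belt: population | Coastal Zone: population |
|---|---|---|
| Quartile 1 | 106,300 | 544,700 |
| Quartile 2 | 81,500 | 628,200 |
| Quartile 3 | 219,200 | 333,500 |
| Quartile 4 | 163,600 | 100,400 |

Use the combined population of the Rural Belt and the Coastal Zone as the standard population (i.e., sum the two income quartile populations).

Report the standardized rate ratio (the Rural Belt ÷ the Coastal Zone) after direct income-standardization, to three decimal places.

1.150

Combined standard total = 2,177,400; weights = 0.2990, 0.3259, 0.2538, 0.1212.
The Rural Belt: 0.2990×22.25 + 0.3259×16.46 + 0.2538×7.34 + 0.1212×3.08 = 14.2539 per 10,000.
The Coastal Zone: 0.2990×20.85 + 0.3259×11.79 + 0.2538×7.52 + 0.1212×3.40 = 12.3976 per 10,000.
Ratio = 14.2539 ÷ 12.3976 = 1.14972.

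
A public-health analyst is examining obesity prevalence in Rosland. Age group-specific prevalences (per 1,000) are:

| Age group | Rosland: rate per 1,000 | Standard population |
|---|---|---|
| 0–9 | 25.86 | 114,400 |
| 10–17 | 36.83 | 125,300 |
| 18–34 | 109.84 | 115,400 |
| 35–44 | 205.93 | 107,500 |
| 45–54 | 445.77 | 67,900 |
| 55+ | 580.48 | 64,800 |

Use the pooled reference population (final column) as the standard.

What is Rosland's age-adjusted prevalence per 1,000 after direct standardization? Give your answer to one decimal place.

Standard total = 595,300; weights = 0.1922, 0.2105, 0.1939, 0.1806, 0.1141, 0.1089.
Standardized rate: 0.1922×25.86 + 0.2105×36.83 + 0.1939×109.84 + 0.1806×205.93 + 0.1141×445.77 + 0.1089×580.48 = 185.2328 per 1,000.

185.2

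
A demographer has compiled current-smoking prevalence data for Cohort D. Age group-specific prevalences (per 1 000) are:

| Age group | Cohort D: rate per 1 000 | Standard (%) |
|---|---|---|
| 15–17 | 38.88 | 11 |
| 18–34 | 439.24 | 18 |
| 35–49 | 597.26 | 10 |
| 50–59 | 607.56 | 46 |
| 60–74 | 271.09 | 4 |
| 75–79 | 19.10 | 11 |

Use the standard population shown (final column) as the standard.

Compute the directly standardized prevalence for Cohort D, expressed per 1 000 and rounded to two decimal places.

435.49

Standard weights: 0.11, 0.18, 0.10, 0.46, 0.04, 0.11.
Standardized rate: 0.1100×38.88 + 0.1800×439.24 + 0.1000×597.26 + 0.4600×607.56 + 0.0400×271.09 + 0.1100×19.10 = 435.4882 per 1 000.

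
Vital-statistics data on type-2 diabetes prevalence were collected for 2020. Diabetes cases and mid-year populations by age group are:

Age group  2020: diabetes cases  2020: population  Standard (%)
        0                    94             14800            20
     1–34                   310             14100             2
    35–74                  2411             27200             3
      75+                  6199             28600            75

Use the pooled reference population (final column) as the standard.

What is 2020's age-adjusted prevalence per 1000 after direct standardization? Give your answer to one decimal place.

Age-specific rates per 1000 for 2020: 6.351, 21.986, 88.640, 216.748.
Standard weights: 0.20, 0.02, 0.03, 0.75.
Standardized rate: 0.2000×6.351 + 0.0200×21.986 + 0.0300×88.640 + 0.7500×216.748 = 166.9304 per 1000.

166.9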